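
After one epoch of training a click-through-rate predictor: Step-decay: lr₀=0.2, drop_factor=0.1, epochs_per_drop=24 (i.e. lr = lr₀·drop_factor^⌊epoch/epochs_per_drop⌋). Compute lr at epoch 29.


n_drops = ⌊29/24⌋ = 1
lr = 0.2·0.1^1 = 0.2·0.1 = 0.02

0.02


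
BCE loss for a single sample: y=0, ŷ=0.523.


BCE = -[y·ln(p) + (1-y)·ln(1-p)]
= -0 - 1·ln(1-0.523)
= -ln(0.477) = 0.7402

0.7402


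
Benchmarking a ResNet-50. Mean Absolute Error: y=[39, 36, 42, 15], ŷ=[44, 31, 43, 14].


Absolute errors: |39-44|=5, |36-31|=5, |42-43|=1, |15-14|=1
Sum = 12
MAE = 12/4 = 3

3


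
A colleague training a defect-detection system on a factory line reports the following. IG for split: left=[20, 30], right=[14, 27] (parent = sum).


Parent = [34, 57], H_parent = 0.9534
H_left = 0.971 (n=50), H_right = 0.9262 (n=41)
H_children = (50/91)·0.971 + (41/91)·0.9262 = 0.9508
IG = 0.9534 - 0.9508 = 0.0026

0.0026


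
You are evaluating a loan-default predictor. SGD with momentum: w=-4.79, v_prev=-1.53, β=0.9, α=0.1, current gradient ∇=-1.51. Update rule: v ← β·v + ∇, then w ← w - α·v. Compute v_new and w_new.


v_new = 0.9·-1.53 - 1.51 = -1.377 - 1.51 = -2.887
w_new = -4.79 - 0.1·-2.887 = -4.79 + 0.2887 = -4.5013

v_new=-2.887, w_new=-4.5013


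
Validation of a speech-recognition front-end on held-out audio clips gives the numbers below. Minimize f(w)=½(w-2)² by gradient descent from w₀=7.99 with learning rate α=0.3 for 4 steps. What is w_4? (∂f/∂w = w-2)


step 1: grad = 7.99-2 = 5.99; w = 7.99 - 0.3·(5.99) = 6.193
step 2: grad = 6.193-2 = 4.193; w = 6.193 - 0.3·(4.193) = 4.9351
step 3: grad = 4.9351-2 = 2.9351; w = 4.9351 - 0.3·(2.9351) = 4.05457
step 4: grad = 4.05457-2 = 2.05457; w = 4.05457 - 0.3·(2.05457) = 3.438199

3.438199


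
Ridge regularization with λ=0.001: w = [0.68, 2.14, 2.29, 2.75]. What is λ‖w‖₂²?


‖w‖₂² = (0.68)² + (2.14)² + (2.29)² + (2.75)²
     = 0.4624 + 4.5796 + 5.2441 + 7.5625
     = 17.8486
λ·‖w‖₂² = 0.001·17.8486 = 0.017849

0.017849


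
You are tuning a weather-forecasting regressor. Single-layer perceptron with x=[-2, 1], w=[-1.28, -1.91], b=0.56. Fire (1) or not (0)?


z = (-2)·(-1.28) + (1)·(-1.91) + 0.56
  = 1.21
step(z) = 1 (z≥0)

1


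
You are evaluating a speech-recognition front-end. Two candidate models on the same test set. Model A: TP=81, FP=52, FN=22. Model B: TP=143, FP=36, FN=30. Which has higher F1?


Model A: P=81/133=0.609, R=81/103=0.7864, F1=2PR/(P+R)=2TP/(2TP+FP+FN)=162/236=0.6864
Model B: P=143/179=0.7989, R=143/173=0.8266, F1=2PR/(P+R)=2TP/(2TP+FP+FN)=286/352=0.8125
0.6864 < 0.8125 → Model B

Model B


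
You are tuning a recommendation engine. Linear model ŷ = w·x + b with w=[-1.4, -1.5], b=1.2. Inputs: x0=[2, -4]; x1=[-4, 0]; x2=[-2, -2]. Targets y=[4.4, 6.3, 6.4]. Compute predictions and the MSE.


ŷ0 = (-1.4)·(2) + (-1.5)·(-4) + 1.2 = 4.4
ŷ1 = (-1.4)·(-4) + (-1.5)·(0) + 1.2 = 6.8
ŷ2 = (-1.4)·(-2) + (-1.5)·(-2) + 1.2 = 7.0
errors² = [0.0, 0.25, 0.36]
MSE = 0.6100/3 = 0.2033

0.2033


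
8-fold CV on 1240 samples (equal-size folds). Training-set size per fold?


Fold size = 1240/8 = 155
Training per fold = 1240 - 155 = 1085

1085


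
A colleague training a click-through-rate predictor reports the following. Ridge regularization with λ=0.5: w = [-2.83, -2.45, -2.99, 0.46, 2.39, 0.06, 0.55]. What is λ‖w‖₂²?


‖w‖₂² = (-2.83)² + (-2.45)² + (-2.99)² + (0.46)² + (2.39)² + (0.06)² + (0.55)²
     = 8.0089 + 6.0025 + 8.9401 + 0.2116 + 5.7121 + 0.0036 + 0.3025
     = 29.1813
λ·‖w‖₂² = 0.5·29.1813 = 14.59065

14.59065


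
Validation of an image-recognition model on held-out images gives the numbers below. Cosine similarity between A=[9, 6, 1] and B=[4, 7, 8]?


A·B = 9·4 + 6·7 + 1·8 = 86
‖A‖ = √118 = 10.8628, ‖B‖ = √129 = 11.3578
cos = 86/(√118·√129) = 86/√15222 = 0.697

0.697


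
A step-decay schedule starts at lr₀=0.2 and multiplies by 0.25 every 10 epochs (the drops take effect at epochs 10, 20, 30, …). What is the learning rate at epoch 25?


n_drops = ⌊25/10⌋ = 2
lr = 0.2·0.25^2 = 0.2·0.0625 = 0.0125

0.0125


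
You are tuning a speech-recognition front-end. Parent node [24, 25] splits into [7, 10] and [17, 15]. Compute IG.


Parent = [24, 25], H_parent = 0.9997
H_left = 0.9774 (n=17), H_right = 0.9972 (n=32)
H_children = (17/49)·0.9774 + (32/49)·0.9972 = 0.9903
IG = 0.9997 - 0.9903 = 0.0094

0.0094


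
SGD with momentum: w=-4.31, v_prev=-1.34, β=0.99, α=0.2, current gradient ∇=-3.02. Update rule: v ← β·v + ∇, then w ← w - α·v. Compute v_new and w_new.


v_new = 0.99·-1.34 - 3.02 = -1.3266 - 3.02 = -4.3466
w_new = -4.31 - 0.2·-4.3466 = -4.31 + 0.86932 = -3.44068

v_new=-4.3466, w_new=-3.44068


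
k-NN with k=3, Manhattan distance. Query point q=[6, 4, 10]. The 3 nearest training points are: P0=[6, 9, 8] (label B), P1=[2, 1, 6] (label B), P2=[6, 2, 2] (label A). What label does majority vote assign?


d(q,P0) = 7  (label B)
d(q,P1) = 11  (label B)
d(q,P2) = 10  (label A)
Votes: A=1, B=2
Majority → B

B


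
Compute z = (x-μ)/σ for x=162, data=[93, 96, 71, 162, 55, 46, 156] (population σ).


μ = 97, σ = 42.7016
z = (162 - 97)/42.7016 = 1.5222

1.5222


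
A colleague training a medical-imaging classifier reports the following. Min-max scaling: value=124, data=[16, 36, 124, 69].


min=16, max=124
(124-16)/(124-16) = 108/108 = 1.0

1.0


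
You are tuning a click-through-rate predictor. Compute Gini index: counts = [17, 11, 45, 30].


Probabilities: [17/103, 11/103, 45/103, 30/103] ≈ [0.165, 0.1068, 0.4369, 0.2913]
Σpᵢ² = (289 + 121 + 2025 + 900)/103² = 3335/10609
Gini = 1 - Σpᵢ² = 1 - 3335/10609 = 0.6856

0.6856


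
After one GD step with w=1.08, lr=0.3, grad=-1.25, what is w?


w_new = w - α·∇
= 1.08 - 0.3·-1.25
= 1.08 + 0.375
= 1.455

1.455


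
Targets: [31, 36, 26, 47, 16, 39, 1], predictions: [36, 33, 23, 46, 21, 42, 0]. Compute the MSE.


Squared errors: (31-36)²=25, (36-33)²=9, (26-23)²=9, (47-46)²=1, (16-21)²=25, (39-42)²=9, (1-0)²=1
Sum = 79
MSE = 79/7 = 79/7

79/7


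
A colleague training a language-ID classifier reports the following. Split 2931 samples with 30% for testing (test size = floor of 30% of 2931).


Test = ⌊2931·30/100⌋ = 879
Train = 2931 - 879 = 2052

Train: 2052, Test: 879


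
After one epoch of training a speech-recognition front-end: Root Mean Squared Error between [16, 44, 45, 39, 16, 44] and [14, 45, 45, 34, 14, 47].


MSE = 43/6 = 7.1667
RMSE = √(43/6) = 2.6771

2.6771


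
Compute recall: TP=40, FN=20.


Recall = TP/(TP+FN)
= 40/(40+20)
= 40/60 = 66.67%

66.67%


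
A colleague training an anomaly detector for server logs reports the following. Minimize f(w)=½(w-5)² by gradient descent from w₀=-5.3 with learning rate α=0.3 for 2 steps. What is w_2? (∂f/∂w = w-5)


step 1: grad = -5.3-5 = -10.3; w = -5.3 - 0.3·(-10.3) = -2.21
step 2: grad = -2.21-5 = -7.21; w = -2.21 - 0.3·(-7.21) = -0.047

-0.047


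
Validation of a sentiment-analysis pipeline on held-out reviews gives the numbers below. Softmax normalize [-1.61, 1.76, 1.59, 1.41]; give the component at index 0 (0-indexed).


Exponentials: e^-1.61=0.1999, e^1.76=5.8124, e^1.59=4.9037, e^1.41=4.096
Sum = 15.012
Softmax = [0.0133, 0.3872, 0.3267, 0.2728]
p[0] = 0.1999/15.012 = 0.0133

0.0133


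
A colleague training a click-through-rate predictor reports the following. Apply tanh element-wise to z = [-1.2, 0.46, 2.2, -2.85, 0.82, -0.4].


tanh(-1.2) = -0.8337
tanh(0.46) = 0.4301
tanh(2.2) = 0.9757
tanh(-2.85) = -0.9933
tanh(0.82) = 0.6751
tanh(-0.4) = -0.3799
result = [-0.8337, 0.4301, 0.9757, -0.9933, 0.6751, -0.3799]

[-0.8337, 0.4301, 0.9757, -0.9933, 0.6751, -0.3799]


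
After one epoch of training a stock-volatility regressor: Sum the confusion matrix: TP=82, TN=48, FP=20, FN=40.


Total = TP + TN + FP + FN
= 82 + 48 + 20 + 40
= 190
(Predicted positive: 102, predicted negative: 88)

190


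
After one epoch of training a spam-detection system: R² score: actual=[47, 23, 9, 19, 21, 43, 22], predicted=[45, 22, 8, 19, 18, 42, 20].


ȳ = 26.2857
SS_res = Σ(y-ŷ)² = 20
SS_tot = Σ(y-ȳ)² = 1117.43
R² = 1 - SS_res/SS_tot = 1 - 0.0179 = 0.9821

0.9821


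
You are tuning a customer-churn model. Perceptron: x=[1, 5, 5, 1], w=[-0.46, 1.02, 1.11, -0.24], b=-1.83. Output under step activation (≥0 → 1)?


z = (1)·(-0.46) + (5)·(1.02) + (5)·(1.11) + (1)·(-0.24) - 1.83
  = 8.12
step(z) = 1 (z≥0)

1


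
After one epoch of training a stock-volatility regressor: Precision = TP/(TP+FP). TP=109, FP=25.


Precision = TP/(TP+FP)
= 109/(109+25)
= 109/134 = 81.34%

81.34%


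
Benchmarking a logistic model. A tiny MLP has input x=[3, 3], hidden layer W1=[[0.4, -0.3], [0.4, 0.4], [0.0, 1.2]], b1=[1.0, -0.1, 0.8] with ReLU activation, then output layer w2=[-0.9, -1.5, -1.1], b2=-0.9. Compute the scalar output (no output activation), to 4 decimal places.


z1[0] = (0.4)·(3) + (-0.3)·(3) + 1.0 = 1.3
z1[1] = (0.4)·(3) + (0.4)·(3) - 0.1 = 2.3
z1[2] = (0.0)·(3) + (1.2)·(3) + 0.8 = 4.4
h = ReLU(z1) = [1.3, 2.3, 4.4]
output = (-0.9)·(1.3) + (-1.5)·(2.3) + (-1.1)·(4.4) - 0.9 = -10.36

-10.36


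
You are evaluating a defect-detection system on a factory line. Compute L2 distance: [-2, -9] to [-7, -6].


d = √((-2+ 7)² + (-9+ 6)²)
  = √(25 + 9)
  = √34 = 5.831

5.831


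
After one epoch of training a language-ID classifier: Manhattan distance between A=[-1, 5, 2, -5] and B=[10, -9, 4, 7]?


d = |-1-10| + |5+ 9| + |2-4| + |-5-7|
  = 11 + 14 + 2 + 12
  = 39

39


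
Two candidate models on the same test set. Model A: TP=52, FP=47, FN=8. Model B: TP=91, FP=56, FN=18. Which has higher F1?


Model A: P=52/99=0.5253, R=52/60=0.8667, F1=2PR/(P+R)=2TP/(2TP+FP+FN)=104/159=0.6541
Model B: P=91/147=0.619, R=91/109=0.8349, F1=2PR/(P+R)=2TP/(2TP+FP+FN)=182/256=0.7109
0.6541 < 0.7109 → Model B

Model B


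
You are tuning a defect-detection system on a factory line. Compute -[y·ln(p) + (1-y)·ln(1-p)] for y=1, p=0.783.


BCE = -[y·ln(p) + (1-y)·ln(1-p)]
= -1·ln(0.783) - 0
= -ln(0.783) = 0.2446

0.2446


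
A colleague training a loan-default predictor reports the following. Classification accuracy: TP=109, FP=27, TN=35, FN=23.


Accuracy = (TP+TN)/(TP+TN+FP+FN)
= (109+35)/(194)
= 144/194 = 74.23%

74.23%


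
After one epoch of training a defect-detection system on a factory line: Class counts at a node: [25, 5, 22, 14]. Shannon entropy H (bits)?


Probabilities: [25/66, 5/66, 22/66, 14/66] ≈ [0.3788, 0.0758, 0.3333, 0.2121]
H = -((25/66)·log₂(25/66) + (5/66)·log₂(5/66) + (22/66)·log₂(22/66) + (14/66)·log₂(14/66))
  = 1.8154 bits

1.8154 bits


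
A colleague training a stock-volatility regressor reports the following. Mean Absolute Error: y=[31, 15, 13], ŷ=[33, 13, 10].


Absolute errors: |31-33|=2, |15-13|=2, |13-10|=3
Sum = 7
MAE = 7/3 = 7/3

7/3


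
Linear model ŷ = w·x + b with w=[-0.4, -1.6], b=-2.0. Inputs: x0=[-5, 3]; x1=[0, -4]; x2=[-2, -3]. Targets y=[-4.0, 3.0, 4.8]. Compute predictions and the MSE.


ŷ0 = (-0.4)·(-5) + (-1.6)·(3) - 2.0 = -4.8
ŷ1 = (-0.4)·(0) + (-1.6)·(-4) - 2.0 = 4.4
ŷ2 = (-0.4)·(-2) + (-1.6)·(-3) - 2.0 = 3.6
errors² = [0.64, 1.96, 1.44]
MSE = 4.0400/3 = 1.3467

1.3467


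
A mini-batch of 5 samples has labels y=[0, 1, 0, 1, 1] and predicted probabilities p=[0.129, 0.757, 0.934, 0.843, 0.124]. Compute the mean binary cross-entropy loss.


L[0] = -ln(1-0.129) = -ln(0.871) = 0.1381
L[1] = -ln(0.757) = 0.2784
L[2] = -ln(1-0.934) = -ln(0.066) = 2.7181
L[3] = -ln(0.843) = 0.1708
L[4] = -ln(0.124) = 2.0875
mean = (0.1381 + 0.2784 + 2.7181 + 0.1708 + 2.0875)/5 = 1.0786

1.0786


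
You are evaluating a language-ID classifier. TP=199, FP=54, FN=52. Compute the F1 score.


Precision = 199/253 = 0.7866
Recall = 199/251 = 0.7928
F1 = 2·P·R/(P+R) = 2·TP/(2·TP+FP+FN) = 398/(398+54+52) = 398/504 = 0.7897

0.7897


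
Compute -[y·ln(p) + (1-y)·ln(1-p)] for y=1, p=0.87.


BCE = -[y·ln(p) + (1-y)·ln(1-p)]
= -1·ln(0.87) - 0
= -ln(0.87) = 0.1393

0.1393


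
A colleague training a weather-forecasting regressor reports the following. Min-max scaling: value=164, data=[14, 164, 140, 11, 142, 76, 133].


min=11, max=164
(164-11)/(164-11) = 153/153 = 1.0

1.0


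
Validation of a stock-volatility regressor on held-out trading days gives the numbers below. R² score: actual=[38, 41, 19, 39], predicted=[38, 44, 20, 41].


ȳ = 34.25
SS_res = Σ(y-ŷ)² = 14
SS_tot = Σ(y-ȳ)² = 314.75
R² = 1 - SS_res/SS_tot = 1 - 0.0445 = 0.9555

0.9555


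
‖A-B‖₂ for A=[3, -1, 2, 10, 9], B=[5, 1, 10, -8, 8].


d = √((3-5)² + (-1-1)² + (2-10)² + (10+ 8)² + (9-8)²)
  = √(4 + 4 + 64 + 324 + 1)
  = √397 = 19.9249

19.9249


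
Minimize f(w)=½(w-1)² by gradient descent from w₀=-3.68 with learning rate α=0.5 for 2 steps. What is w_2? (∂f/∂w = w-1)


step 1: grad = -3.68-1 = -4.68; w = -3.68 - 0.5·(-4.68) = -1.34
step 2: grad = -1.34-1 = -2.34; w = -1.34 - 0.5·(-2.34) = -0.17

-0.17


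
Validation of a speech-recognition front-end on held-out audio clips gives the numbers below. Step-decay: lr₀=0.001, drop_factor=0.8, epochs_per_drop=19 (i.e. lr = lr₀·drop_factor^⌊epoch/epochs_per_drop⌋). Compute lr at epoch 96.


n_drops = ⌊96/19⌋ = 5
lr = 0.001·0.8^5 = 0.001·0.32768 = 0.00032768

0.00032768


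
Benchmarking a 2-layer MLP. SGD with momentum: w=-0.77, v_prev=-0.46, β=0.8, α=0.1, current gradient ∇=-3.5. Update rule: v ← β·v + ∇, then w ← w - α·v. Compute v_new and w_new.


v_new = 0.8·-0.46 - 3.5 = -0.368 - 3.5 = -3.868
w_new = -0.77 - 0.1·-3.868 = -0.77 + 0.3868 = -0.3832

v_new=-3.868, w_new=-0.3832


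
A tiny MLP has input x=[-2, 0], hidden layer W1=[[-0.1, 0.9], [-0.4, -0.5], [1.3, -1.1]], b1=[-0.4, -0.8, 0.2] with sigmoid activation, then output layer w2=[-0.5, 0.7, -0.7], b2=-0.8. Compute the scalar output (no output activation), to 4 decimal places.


z1[0] = (-0.1)·(-2) + (0.9)·(0) - 0.4 = -0.2
z1[1] = (-0.4)·(-2) + (-0.5)·(0) - 0.8 = 0.0
z1[2] = (1.3)·(-2) + (-1.1)·(0) + 0.2 = -2.4
h = sigmoid(z1) = [0.4502, 0.5, 0.0832]
output = (-0.5)·(0.4502) + (0.7)·(0.5) + (-0.7)·(0.0832) - 0.8 = -0.7333

-0.7333


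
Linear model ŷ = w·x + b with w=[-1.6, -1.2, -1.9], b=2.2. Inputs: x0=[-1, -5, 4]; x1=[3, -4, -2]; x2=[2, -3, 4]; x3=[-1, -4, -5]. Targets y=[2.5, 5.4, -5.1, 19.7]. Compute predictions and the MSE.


ŷ0 = (-1.6)·(-1) + (-1.2)·(-5) + (-1.9)·(4) + 2.2 = 2.2
ŷ1 = (-1.6)·(3) + (-1.2)·(-4) + (-1.9)·(-2) + 2.2 = 6.0
ŷ2 = (-1.6)·(2) + (-1.2)·(-3) + (-1.9)·(4) + 2.2 = -5.0
ŷ3 = (-1.6)·(-1) + (-1.2)·(-4) + (-1.9)·(-5) + 2.2 = 18.1
errors² = [0.09, 0.36, 0.01, 2.56]
MSE = 3.0200/4 = 0.755

0.755


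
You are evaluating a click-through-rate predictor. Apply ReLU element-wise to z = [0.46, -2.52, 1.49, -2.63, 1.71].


ReLU(0.46) = max(0, 0.46) = 0.46
ReLU(-2.52) = max(0, -2.52) = 0.0
ReLU(1.49) = max(0, 1.49) = 1.49
ReLU(-2.63) = max(0, -2.63) = 0.0
ReLU(1.71) = max(0, 1.71) = 1.71
result = [0.46, 0.0, 1.49, 0.0, 1.71]

[0.46, 0.0, 1.49, 0.0, 1.71]


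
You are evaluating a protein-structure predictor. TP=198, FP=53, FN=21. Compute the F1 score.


Precision = 198/251 = 0.7888
Recall = 198/219 = 0.9041
F1 = 2·P·R/(P+R) = 2·TP/(2·TP+FP+FN) = 396/(396+53+21) = 396/470 = 0.8426

0.8426


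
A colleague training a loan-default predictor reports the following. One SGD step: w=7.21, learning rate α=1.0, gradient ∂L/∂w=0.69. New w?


w_new = w - α·∇
= 7.21 - 1.0·0.69
= 7.21 - 0.69
= 6.52

6.52


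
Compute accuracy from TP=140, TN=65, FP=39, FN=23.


Accuracy = (TP+TN)/(TP+TN+FP+FN)
= (140+65)/(267)
= 205/267 = 76.78%

76.78%


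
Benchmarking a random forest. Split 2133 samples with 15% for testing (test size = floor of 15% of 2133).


Test = ⌊2133·15/100⌋ = 319
Train = 2133 - 319 = 1814

Train: 1814, Test: 319


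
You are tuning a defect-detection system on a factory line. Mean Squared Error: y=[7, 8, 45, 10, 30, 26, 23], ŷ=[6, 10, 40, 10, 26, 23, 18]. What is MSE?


Squared errors: (7-6)²=1, (8-10)²=4, (45-40)²=25, (10-10)²=0, (30-26)²=16, (26-23)²=9, (23-18)²=25
Sum = 80
MSE = 80/7 = 80/7

80/7


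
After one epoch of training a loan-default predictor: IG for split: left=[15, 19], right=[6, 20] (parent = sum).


Parent = [21, 39], H_parent = 0.9341
H_left = 0.99 (n=34), H_right = 0.7793 (n=26)
H_children = (34/60)·0.99 + (26/60)·0.7793 = 0.8987
IG = 0.9341 - 0.8987 = 0.0354

0.0354


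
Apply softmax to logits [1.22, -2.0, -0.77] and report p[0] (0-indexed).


Exponentials: e^1.22=3.3872, e^-2.0=0.1353, e^-0.77=0.463
Sum = 3.9855
Softmax = [0.8499, 0.034, 0.1162]
p[0] = 3.3872/3.9855 = 0.8499

0.8499


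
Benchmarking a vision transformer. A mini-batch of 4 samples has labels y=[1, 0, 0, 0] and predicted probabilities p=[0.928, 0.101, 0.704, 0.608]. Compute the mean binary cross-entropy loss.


L[0] = -ln(0.928) = 0.0747
L[1] = -ln(1-0.101) = -ln(0.899) = 0.1065
L[2] = -ln(1-0.704) = -ln(0.296) = 1.2174
L[3] = -ln(1-0.608) = -ln(0.392) = 0.9365
mean = (0.0747 + 0.1065 + 1.2174 + 0.9365)/4 = 0.5838

0.5838


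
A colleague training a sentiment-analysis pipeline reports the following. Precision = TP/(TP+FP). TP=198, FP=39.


Precision = TP/(TP+FP)
= 198/(198+39)
= 198/237 = 83.54%

83.54%


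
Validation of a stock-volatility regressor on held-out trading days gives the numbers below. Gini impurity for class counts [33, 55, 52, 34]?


Probabilities: [33/174, 55/174, 52/174, 34/174] ≈ [0.1897, 0.3161, 0.2989, 0.1954]
Σpᵢ² = (1089 + 3025 + 2704 + 1156)/174² = 7974/30276
Gini = 1 - Σpᵢ² = 1 - 7974/30276 = 0.7366

0.7366


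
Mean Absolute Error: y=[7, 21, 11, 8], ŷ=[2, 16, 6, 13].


Absolute errors: |7-2|=5, |21-16|=5, |11-6|=5, |8-13|=5
Sum = 20
MAE = 20/4 = 5

5


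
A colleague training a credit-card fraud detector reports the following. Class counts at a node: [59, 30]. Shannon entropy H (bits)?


Probabilities: [59/89, 30/89] ≈ [0.6629, 0.3371]
H = -((59/89)·log₂(59/89) + (30/89)·log₂(30/89))
  = 0.922 bits

0.922 bits


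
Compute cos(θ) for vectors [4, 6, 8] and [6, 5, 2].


A·B = 4·6 + 6·5 + 8·2 = 70
‖A‖ = √116 = 10.7703, ‖B‖ = √65 = 8.0623
cos = 70/(√116·√65) = 70/√7540 = 0.8061

0.8061


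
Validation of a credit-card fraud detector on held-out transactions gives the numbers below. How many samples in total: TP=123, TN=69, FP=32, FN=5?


Total = TP + TN + FP + FN
= 123 + 69 + 32 + 5
= 229
(Predicted positive: 155, predicted negative: 74)

229


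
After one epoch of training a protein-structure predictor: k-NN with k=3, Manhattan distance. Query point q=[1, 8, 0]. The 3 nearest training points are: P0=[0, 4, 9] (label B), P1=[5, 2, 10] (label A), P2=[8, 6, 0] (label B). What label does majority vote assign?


d(q,P0) = 14  (label B)
d(q,P1) = 20  (label A)
d(q,P2) = 9  (label B)
Votes: A=1, B=2
Majority → B

B


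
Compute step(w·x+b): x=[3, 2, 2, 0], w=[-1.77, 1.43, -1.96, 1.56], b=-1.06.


z = (3)·(-1.77) + (2)·(1.43) + (2)·(-1.96) + (0)·(1.56) - 1.06
  = -7.43
step(z) = 0 (z<0)

0


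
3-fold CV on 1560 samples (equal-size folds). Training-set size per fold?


Fold size = 1560/3 = 520
Training per fold = 1560 - 520 = 1040

1040


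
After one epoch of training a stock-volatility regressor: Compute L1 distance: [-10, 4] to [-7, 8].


d = |-10+ 7| + |4-8|
  = 3 + 4
  = 7

7


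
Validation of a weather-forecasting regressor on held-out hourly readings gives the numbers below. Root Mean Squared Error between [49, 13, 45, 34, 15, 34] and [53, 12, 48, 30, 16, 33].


MSE = 44/6 = 7.3333
RMSE = √(44/6) = 2.708

2.708


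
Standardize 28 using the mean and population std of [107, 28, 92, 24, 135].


μ = 77.2, σ = 44.0427
z = (28 - 77.2)/44.0427 = -1.1171

-1.1171


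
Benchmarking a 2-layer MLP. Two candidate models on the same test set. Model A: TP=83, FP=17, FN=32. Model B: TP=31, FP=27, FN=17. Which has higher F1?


Model A: P=83/100=0.83, R=83/115=0.7217, F1=2PR/(P+R)=2TP/(2TP+FP+FN)=166/215=0.7721
Model B: P=31/58=0.5345, R=31/48=0.6458, F1=2PR/(P+R)=2TP/(2TP+FP+FN)=62/106=0.5849
0.7721 > 0.5849 → Model A

Model A


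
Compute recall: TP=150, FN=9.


Recall = TP/(TP+FN)
= 150/(150+9)
= 150/159 = 94.34%

94.34%


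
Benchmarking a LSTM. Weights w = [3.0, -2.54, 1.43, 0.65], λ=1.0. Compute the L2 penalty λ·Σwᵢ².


‖w‖₂² = (3.0)² + (-2.54)² + (1.43)² + (0.65)²
     = 9 + 6.4516 + 2.0449 + 0.4225
     = 17.919
λ·‖w‖₂² = 1.0·17.919 = 17.919

17.919


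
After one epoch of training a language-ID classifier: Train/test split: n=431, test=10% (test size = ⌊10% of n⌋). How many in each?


Test = ⌊431·10/100⌋ = 43
Train = 431 - 43 = 388

Train: 388, Test: 43


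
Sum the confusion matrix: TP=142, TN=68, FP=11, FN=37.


Total = TP + TN + FP + FN
= 142 + 68 + 11 + 37
= 258
(Predicted positive: 153, predicted negative: 105)

258


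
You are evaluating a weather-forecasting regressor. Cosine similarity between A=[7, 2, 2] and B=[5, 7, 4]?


A·B = 7·5 + 2·7 + 2·4 = 57
‖A‖ = √57 = 7.5498, ‖B‖ = √90 = 9.4868
cos = 57/(√57·√90) = 57/√5130 = 0.7958

0.7958


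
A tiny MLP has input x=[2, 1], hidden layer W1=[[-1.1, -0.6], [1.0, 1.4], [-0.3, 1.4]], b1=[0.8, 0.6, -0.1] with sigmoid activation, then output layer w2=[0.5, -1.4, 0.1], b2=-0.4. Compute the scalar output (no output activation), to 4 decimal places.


z1[0] = (-1.1)·(2) + (-0.6)·(1) + 0.8 = -2.0
z1[1] = (1.0)·(2) + (1.4)·(1) + 0.6 = 4.0
z1[2] = (-0.3)·(2) + (1.4)·(1) - 0.1 = 0.7
h = sigmoid(z1) = [0.1192, 0.982, 0.6682]
output = (0.5)·(0.1192) + (-1.4)·(0.982) + (0.1)·(0.6682) - 0.4 = -1.6484

-1.6484


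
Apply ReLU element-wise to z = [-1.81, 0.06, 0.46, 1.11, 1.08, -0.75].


ReLU(-1.81) = max(0, -1.81) = 0.0
ReLU(0.06) = max(0, 0.06) = 0.06
ReLU(0.46) = max(0, 0.46) = 0.46
ReLU(1.11) = max(0, 1.11) = 1.11
ReLU(1.08) = max(0, 1.08) = 1.08
ReLU(-0.75) = max(0, -0.75) = 0.0
result = [0.0, 0.06, 0.46, 1.11, 1.08, 0.0]

[0.0, 0.06, 0.46, 1.11, 1.08, 0.0]


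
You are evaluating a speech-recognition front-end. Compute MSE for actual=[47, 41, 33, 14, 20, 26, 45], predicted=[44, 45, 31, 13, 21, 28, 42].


Squared errors: (47-44)²=9, (41-45)²=16, (33-31)²=4, (14-13)²=1, (20-21)²=1, (26-28)²=4, (45-42)²=9
Sum = 44
MSE = 44/7 = 44/7

44/7


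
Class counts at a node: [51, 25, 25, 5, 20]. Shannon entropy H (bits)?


Probabilities: [51/126, 25/126, 25/126, 5/126, 20/126] ≈ [0.4048, 0.1984, 0.1984, 0.0397, 0.1587]
H = -((51/126)·log₂(51/126) + (25/126)·log₂(25/126) + (25/126)·log₂(25/126) + (5/126)·log₂(5/126) + (20/126)·log₂(20/126))
  = 2.0603 bits

2.0603 bits


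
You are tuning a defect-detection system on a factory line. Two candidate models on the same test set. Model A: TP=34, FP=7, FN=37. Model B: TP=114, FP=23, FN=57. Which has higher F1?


Model A: P=34/41=0.8293, R=34/71=0.4789, F1=2PR/(P+R)=2TP/(2TP+FP+FN)=68/112=0.6071
Model B: P=114/137=0.8321, R=114/171=0.6667, F1=2PR/(P+R)=2TP/(2TP+FP+FN)=228/308=0.7403
0.6071 < 0.7403 → Model B

Model B


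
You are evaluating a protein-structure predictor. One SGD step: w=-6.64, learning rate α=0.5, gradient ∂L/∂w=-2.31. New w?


w_new = w - α·∇
= -6.64 - 0.5·-2.31
= -6.64 + 1.155
= -5.485

-5.485


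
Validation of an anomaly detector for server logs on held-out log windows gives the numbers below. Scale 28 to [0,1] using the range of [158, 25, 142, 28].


min=25, max=158
(28-25)/(158-25) = 3/133 = 0.0226

0.0226


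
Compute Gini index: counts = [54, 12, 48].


Probabilities: [54/114, 12/114, 48/114] ≈ [0.4737, 0.1053, 0.4211]
Σpᵢ² = (2916 + 144 + 2304)/114² = 5364/12996
Gini = 1 - Σpᵢ² = 1 - 5364/12996 = 0.5873

0.5873


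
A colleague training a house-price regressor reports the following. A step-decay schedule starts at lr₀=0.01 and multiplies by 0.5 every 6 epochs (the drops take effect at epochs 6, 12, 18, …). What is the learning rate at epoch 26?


n_drops = ⌊26/6⌋ = 4
lr = 0.01·0.5^4 = 0.01·0.0625 = 0.000625

0.000625


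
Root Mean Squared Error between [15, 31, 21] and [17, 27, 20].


MSE = 21/3 = 7
RMSE = √(21/3) = 2.6458

2.6458


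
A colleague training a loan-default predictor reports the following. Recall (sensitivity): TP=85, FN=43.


Recall = TP/(TP+FN)
= 85/(85+43)
= 85/128 = 66.41%

66.41%


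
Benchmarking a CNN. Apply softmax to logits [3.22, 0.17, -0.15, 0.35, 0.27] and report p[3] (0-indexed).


Exponentials: e^3.22=25.0281, e^0.17=1.1853, e^-0.15=0.8607, e^0.35=1.4191, e^0.27=1.31
Sum = 29.8032
Softmax = [0.8398, 0.0398, 0.0289, 0.0476, 0.044]
p[3] = 1.4191/29.8032 = 0.0476

0.0476


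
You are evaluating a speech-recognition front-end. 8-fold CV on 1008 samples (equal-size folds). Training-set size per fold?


Fold size = 1008/8 = 126
Training per fold = 1008 - 126 = 882

882


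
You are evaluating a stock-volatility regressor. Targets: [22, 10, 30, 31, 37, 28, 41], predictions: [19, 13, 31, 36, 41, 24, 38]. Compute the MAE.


Absolute errors: |22-19|=3, |10-13|=3, |30-31|=1, |31-36|=5, |37-41|=4, |28-24|=4, |41-38|=3
Sum = 23
MAE = 23/7 = 23/7

23/7


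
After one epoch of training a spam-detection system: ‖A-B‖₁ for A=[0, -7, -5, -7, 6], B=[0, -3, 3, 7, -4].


d = |0-0| + |-7+ 3| + |-5-3| + |-7-7| + |6+ 4|
  = 0 + 4 + 8 + 14 + 10
  = 36

36


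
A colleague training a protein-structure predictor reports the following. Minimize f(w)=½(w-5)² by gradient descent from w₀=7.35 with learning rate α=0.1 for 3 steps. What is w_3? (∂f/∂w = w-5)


step 1: grad = 7.35-5 = 2.35; w = 7.35 - 0.1·(2.35) = 7.115
step 2: grad = 7.115-5 = 2.115; w = 7.115 - 0.1·(2.115) = 6.9035
step 3: grad = 6.9035-5 = 1.9035; w = 6.9035 - 0.1·(1.9035) = 6.71315

6.71315


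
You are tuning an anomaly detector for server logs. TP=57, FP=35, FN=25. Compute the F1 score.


Precision = 57/92 = 0.6196
Recall = 57/82 = 0.6951
F1 = 2·P·R/(P+R) = 2·TP/(2·TP+FP+FN) = 114/(114+35+25) = 114/174 = 0.6552

0.6552


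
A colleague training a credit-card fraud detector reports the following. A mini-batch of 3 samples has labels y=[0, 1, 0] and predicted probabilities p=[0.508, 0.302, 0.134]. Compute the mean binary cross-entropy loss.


L[0] = -ln(1-0.508) = -ln(0.492) = 0.7093
L[1] = -ln(0.302) = 1.1973
L[2] = -ln(1-0.134) = -ln(0.866) = 0.1439
mean = (0.7093 + 1.1973 + 0.1439)/3 = 0.6835

0.6835


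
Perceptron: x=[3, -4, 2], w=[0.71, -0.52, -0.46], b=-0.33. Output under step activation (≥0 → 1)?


z = (3)·(0.71) + (-4)·(-0.52) + (2)·(-0.46) - 0.33
  = 2.96
step(z) = 1 (z≥0)

1


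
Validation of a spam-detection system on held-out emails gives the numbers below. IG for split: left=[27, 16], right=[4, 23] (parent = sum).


Parent = [31, 39], H_parent = 0.9906
H_left = 0.9523 (n=43), H_right = 0.6052 (n=27)
H_children = (43/70)·0.9523 + (27/70)·0.6052 = 0.8184
IG = 0.9906 - 0.8184 = 0.1722

0.1722


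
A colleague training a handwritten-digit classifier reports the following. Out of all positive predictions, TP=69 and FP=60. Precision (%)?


Precision = TP/(TP+FP)
= 69/(69+60)
= 69/129 = 53.49%

53.49%


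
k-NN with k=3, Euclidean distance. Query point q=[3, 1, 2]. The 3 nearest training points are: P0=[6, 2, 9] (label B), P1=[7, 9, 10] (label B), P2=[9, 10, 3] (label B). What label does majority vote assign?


d(q,P0) = 7.6811  (label B)
d(q,P1) = 12.0  (label B)
d(q,P2) = 10.8628  (label B)
Votes: A=0, B=3
Majority → B

B


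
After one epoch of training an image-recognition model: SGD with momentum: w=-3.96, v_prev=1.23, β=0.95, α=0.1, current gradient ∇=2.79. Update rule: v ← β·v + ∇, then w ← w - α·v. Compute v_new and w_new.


v_new = 0.95·1.23 + 2.79 = 1.1685 + 2.79 = 3.9585
w_new = -3.96 - 0.1·3.9585 = -3.96 - 0.39585 = -4.35585

v_new=3.9585, w_new=-4.35585


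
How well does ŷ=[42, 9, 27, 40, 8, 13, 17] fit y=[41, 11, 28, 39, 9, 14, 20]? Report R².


ȳ = 23.1429
SS_res = Σ(y-ŷ)² = 18
SS_tot = Σ(y-ȳ)² = 1034.86
R² = 1 - SS_res/SS_tot = 1 - 0.0174 = 0.9826

0.9826


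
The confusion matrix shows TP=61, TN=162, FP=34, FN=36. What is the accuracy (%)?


Accuracy = (TP+TN)/(TP+TN+FP+FN)
= (61+162)/(293)
= 223/293 = 76.11%

76.11%


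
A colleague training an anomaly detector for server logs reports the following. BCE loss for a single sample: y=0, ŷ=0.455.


BCE = -[y·ln(p) + (1-y)·ln(1-p)]
= -0 - 1·ln(1-0.455)
= -ln(0.545) = 0.607

0.607


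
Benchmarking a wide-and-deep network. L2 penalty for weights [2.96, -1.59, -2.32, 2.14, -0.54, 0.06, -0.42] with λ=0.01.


‖w‖₂² = (2.96)² + (-1.59)² + (-2.32)² + (2.14)² + (-0.54)² + (0.06)² + (-0.42)²
     = 8.7616 + 2.5281 + 5.3824 + 4.5796 + 0.2916 + 0.0036 + 0.1764
     = 21.7233
λ·‖w‖₂² = 0.01·21.7233 = 0.217233

0.217233


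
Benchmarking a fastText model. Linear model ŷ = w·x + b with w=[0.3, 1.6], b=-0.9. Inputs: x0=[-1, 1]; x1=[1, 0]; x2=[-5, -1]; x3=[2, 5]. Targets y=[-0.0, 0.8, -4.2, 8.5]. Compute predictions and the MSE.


ŷ0 = (0.3)·(-1) + (1.6)·(1) - 0.9 = 0.4
ŷ1 = (0.3)·(1) + (1.6)·(0) - 0.9 = -0.6
ŷ2 = (0.3)·(-5) + (1.6)·(-1) - 0.9 = -4.0
ŷ3 = (0.3)·(2) + (1.6)·(5) - 0.9 = 7.7
errors² = [0.16, 1.96, 0.04, 0.64]
MSE = 2.8000/4 = 0.7

0.7


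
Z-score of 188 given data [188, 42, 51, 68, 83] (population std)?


μ = 86.4, σ = 52.7204
z = (188 - 86.4)/52.7204 = 1.9271

1.9271


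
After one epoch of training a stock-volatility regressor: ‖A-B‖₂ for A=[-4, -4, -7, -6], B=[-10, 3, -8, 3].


d = √((-4+ 10)² + (-4-3)² + (-7+ 8)² + (-6-3)²)
  = √(36 + 49 + 1 + 81)
  = √167 = 12.9228

12.9228


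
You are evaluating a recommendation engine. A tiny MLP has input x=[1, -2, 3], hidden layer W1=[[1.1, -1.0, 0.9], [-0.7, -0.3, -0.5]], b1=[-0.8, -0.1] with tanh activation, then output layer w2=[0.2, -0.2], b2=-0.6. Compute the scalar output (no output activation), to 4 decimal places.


z1[0] = (1.1)·(1) + (-1.0)·(-2) + (0.9)·(3) - 0.8 = 5.0
z1[1] = (-0.7)·(1) + (-0.3)·(-2) + (-0.5)·(3) - 0.1 = -1.7
h = tanh(z1) = [0.9999, -0.9354]
output = (0.2)·(0.9999) + (-0.2)·(-0.9354) - 0.6 = -0.2129

-0.2129


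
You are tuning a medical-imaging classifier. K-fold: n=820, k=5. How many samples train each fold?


Fold size = 820/5 = 164
Training per fold = 820 - 164 = 656

656


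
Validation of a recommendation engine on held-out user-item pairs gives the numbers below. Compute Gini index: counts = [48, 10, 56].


Probabilities: [48/114, 10/114, 56/114] ≈ [0.4211, 0.0877, 0.4912]
Σpᵢ² = (2304 + 100 + 3136)/114² = 5540/12996
Gini = 1 - Σpᵢ² = 1 - 5540/12996 = 0.5737

0.5737


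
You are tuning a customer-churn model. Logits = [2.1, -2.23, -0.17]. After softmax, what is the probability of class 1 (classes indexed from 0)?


Exponentials: e^2.1=8.1662, e^-2.23=0.1075, e^-0.17=0.8437
Sum = 9.1174
Softmax = [0.8957, 0.0118, 0.0925]
p[1] = 0.1075/9.1174 = 0.0118

0.0118


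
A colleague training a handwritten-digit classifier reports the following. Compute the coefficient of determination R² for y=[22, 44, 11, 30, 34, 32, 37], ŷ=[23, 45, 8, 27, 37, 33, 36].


ȳ = 30
SS_res = Σ(y-ŷ)² = 31
SS_tot = Σ(y-ȳ)² = 690
R² = 1 - SS_res/SS_tot = 1 - 0.0449 = 0.9551

0.9551


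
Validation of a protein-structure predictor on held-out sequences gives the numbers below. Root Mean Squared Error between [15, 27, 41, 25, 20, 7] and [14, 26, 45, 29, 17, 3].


MSE = 59/6 = 9.8333
RMSE = √(59/6) = 3.1358

3.1358


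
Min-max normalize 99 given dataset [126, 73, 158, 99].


min=73, max=158
(99-73)/(158-73) = 26/85 = 0.3059

0.3059


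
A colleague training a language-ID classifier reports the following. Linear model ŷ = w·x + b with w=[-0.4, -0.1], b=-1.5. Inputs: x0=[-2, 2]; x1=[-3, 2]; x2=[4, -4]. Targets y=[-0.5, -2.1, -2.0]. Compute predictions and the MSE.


ŷ0 = (-0.4)·(-2) + (-0.1)·(2) - 1.5 = -0.9
ŷ1 = (-0.4)·(-3) + (-0.1)·(2) - 1.5 = -0.5
ŷ2 = (-0.4)·(4) + (-0.1)·(-4) - 1.5 = -2.7
errors² = [0.16, 2.56, 0.49]
MSE = 3.2100/3 = 1.07

1.07


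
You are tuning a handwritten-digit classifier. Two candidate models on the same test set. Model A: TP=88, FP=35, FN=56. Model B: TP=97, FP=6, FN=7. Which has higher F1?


Model A: P=88/123=0.7154, R=88/144=0.6111, F1=2PR/(P+R)=2TP/(2TP+FP+FN)=176/267=0.6592
Model B: P=97/103=0.9417, R=97/104=0.9327, F1=2PR/(P+R)=2TP/(2TP+FP+FN)=194/207=0.9372
0.6592 < 0.9372 → Model B

Model B


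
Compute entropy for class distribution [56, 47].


Probabilities: [56/103, 47/103] ≈ [0.5437, 0.4563]
H = -((56/103)·log₂(56/103) + (47/103)·log₂(47/103))
  = 0.9945 bits

0.9945 bits


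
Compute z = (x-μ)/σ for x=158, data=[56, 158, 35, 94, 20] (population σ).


μ = 72.6, σ = 49.4109
z = (158 - 72.6)/49.4109 = 1.7284

1.7284


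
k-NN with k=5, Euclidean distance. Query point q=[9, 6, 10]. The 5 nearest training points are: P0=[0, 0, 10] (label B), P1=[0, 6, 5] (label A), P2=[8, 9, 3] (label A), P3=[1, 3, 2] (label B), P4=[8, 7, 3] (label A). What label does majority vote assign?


d(q,P0) = 10.8167  (label B)
d(q,P1) = 10.2956  (label A)
d(q,P2) = 7.6811  (label A)
d(q,P3) = 11.7047  (label B)
d(q,P4) = 7.1414  (label A)
Votes: A=3, B=2
Majority → A

A


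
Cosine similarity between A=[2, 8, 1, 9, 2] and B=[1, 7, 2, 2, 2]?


A·B = 2·1 + 8·7 + 1·2 + 9·2 + 2·2 = 82
‖A‖ = √154 = 12.4097, ‖B‖ = √62 = 7.874
cos = 82/(√154·√62) = 82/√9548 = 0.8392

0.8392


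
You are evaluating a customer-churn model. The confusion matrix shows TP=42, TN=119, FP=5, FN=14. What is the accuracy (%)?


Accuracy = (TP+TN)/(TP+TN+FP+FN)
= (42+119)/(180)
= 161/180 = 89.44%

89.44%


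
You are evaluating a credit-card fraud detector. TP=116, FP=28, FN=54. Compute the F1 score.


Precision = 116/144 = 0.8056
Recall = 116/170 = 0.6824
F1 = 2·P·R/(P+R) = 2·TP/(2·TP+FP+FN) = 232/(232+28+54) = 232/314 = 0.7389

0.7389


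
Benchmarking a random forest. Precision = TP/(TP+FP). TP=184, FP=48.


Precision = TP/(TP+FP)
= 184/(184+48)
= 184/232 = 79.31%

79.31%


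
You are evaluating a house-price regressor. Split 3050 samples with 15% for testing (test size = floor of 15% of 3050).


Test = ⌊3050·15/100⌋ = 457
Train = 3050 - 457 = 2593

Train: 2593, Test: 457


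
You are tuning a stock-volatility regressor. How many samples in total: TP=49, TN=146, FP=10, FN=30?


Total = TP + TN + FP + FN
= 49 + 146 + 10 + 30
= 235
(Predicted positive: 59, predicted negative: 176)

235


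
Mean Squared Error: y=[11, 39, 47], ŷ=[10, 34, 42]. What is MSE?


Squared errors: (11-10)²=1, (39-34)²=25, (47-42)²=25
Sum = 51
MSE = 51/3 = 17

17


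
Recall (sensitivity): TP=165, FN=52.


Recall = TP/(TP+FN)
= 165/(165+52)
= 165/217 = 76.04%

76.04%


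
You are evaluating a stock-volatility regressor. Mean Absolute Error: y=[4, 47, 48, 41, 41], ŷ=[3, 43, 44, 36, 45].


Absolute errors: |4-3|=1, |47-43|=4, |48-44|=4, |41-36|=5, |41-45|=4
Sum = 18
MAE = 18/5 = 18/5

18/5


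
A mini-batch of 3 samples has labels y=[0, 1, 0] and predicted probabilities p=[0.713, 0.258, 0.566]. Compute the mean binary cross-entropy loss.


L[0] = -ln(1-0.713) = -ln(0.287) = 1.2483
L[1] = -ln(0.258) = 1.3548
L[2] = -ln(1-0.566) = -ln(0.434) = 0.8347
mean = (1.2483 + 1.3548 + 0.8347)/3 = 1.1459

1.1459


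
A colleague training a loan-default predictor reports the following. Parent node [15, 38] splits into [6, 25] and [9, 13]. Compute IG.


Parent = [15, 38], H_parent = 0.8595
H_left = 0.7088 (n=31), H_right = 0.976 (n=22)
H_children = (31/53)·0.7088 + (22/53)·0.976 = 0.8197
IG = 0.8595 - 0.8197 = 0.0398

0.0398


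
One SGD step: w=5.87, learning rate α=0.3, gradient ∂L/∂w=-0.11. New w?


w_new = w - α·∇
= 5.87 - 0.3·-0.11
= 5.87 + 0.033
= 5.903

5.903


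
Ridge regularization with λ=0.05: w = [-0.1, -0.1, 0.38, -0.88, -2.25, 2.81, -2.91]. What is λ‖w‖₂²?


‖w‖₂² = (-0.1)² + (-0.1)² + (0.38)² + (-0.88)² + (-2.25)² + (2.81)² + (-2.91)²
     = 0.01 + 0.01 + 0.1444 + 0.7744 + 5.0625 + 7.8961 + 8.4681
     = 22.3655
λ·‖w‖₂² = 0.05·22.3655 = 1.118275

1.118275


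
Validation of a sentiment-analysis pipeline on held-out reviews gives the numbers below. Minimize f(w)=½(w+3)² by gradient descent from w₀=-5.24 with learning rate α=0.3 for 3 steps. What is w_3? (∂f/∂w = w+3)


step 1: grad = -5.24+3 = -2.24; w = -5.24 - 0.3·(-2.24) = -4.568
step 2: grad = -4.568+3 = -1.568; w = -4.568 - 0.3·(-1.568) = -4.0976
step 3: grad = -4.0976+3 = -1.0976; w = -4.0976 - 0.3·(-1.0976) = -3.76832

-3.76832


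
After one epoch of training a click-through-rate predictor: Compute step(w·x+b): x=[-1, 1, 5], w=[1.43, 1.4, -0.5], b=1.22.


z = (-1)·(1.43) + (1)·(1.4) + (5)·(-0.5) + 1.22
  = -1.31
step(z) = 0 (z<0)

0


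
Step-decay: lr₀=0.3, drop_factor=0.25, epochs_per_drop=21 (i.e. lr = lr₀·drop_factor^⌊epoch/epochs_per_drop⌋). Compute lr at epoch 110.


n_drops = ⌊110/21⌋ = 5
lr = 0.3·0.25^5 = 0.3·0.0009765625 = 0.00029296875

0.00029296875


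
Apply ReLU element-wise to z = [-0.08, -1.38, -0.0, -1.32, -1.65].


ReLU(-0.08) = max(0, -0.08) = 0.0
ReLU(-1.38) = max(0, -1.38) = 0.0
ReLU(-0.0) = max(0, -0.0) = 0.0
ReLU(-1.32) = max(0, -1.32) = 0.0
ReLU(-1.65) = max(0, -1.65) = 0.0
result = [0.0, 0.0, 0.0, 0.0, 0.0]

[0.0, 0.0, 0.0, 0.0, 0.0]


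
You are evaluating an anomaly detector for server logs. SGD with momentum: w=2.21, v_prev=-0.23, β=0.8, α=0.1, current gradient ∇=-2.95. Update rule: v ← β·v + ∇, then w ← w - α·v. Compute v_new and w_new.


v_new = 0.8·-0.23 - 2.95 = -0.184 - 2.95 = -3.134
w_new = 2.21 - 0.1·-3.134 = 2.21 + 0.3134 = 2.5234

v_new=-3.134, w_new=2.5234


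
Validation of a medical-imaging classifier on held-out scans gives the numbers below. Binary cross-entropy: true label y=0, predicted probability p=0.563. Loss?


BCE = -[y·ln(p) + (1-y)·ln(1-p)]
= -0 - 1·ln(1-0.563)
= -ln(0.437) = 0.8278

0.8278


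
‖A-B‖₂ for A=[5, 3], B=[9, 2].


d = √((5-9)² + (3-2)²)
  = √(16 + 1)
  = √17 = 4.1231

4.1231


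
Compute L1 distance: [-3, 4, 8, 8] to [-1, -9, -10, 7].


d = |-3+ 1| + |4+ 9| + |8+ 10| + |8-7|
  = 2 + 13 + 18 + 1
  = 34

34


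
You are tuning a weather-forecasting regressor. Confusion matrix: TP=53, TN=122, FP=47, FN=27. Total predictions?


Total = TP + TN + FP + FN
= 53 + 122 + 47 + 27
= 249
(Predicted positive: 100, predicted negative: 149)

249


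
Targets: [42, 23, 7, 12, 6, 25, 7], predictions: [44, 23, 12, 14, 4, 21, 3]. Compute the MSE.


Squared errors: (42-44)²=4, (23-23)²=0, (7-12)²=25, (12-14)²=4, (6-4)²=4, (25-21)²=16, (7-3)²=16
Sum = 69
MSE = 69/7 = 69/7

69/7


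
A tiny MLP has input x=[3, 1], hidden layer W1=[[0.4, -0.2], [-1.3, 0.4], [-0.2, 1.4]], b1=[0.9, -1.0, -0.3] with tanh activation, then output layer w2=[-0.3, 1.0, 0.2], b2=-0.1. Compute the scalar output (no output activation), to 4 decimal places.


z1[0] = (0.4)·(3) + (-0.2)·(1) + 0.9 = 1.9
z1[1] = (-1.3)·(3) + (0.4)·(1) - 1.0 = -4.5
z1[2] = (-0.2)·(3) + (1.4)·(1) - 0.3 = 0.5
h = tanh(z1) = [0.9562, -0.9998, 0.4621]
output = (-0.3)·(0.9562) + (1.0)·(-0.9998) + (0.2)·(0.4621) - 0.1 = -1.2942

-1.2942


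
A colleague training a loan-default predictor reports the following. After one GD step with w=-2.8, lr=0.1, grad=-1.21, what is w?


w_new = w - α·∇
= -2.8 - 0.1·-1.21
= -2.8 + 0.121
= -2.679

-2.679
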